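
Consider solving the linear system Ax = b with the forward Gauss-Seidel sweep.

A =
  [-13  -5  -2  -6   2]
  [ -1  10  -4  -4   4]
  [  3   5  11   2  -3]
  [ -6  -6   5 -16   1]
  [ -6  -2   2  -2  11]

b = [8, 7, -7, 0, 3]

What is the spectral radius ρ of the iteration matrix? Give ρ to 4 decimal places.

A = D + L + U where D = diag(-13, 10, 11, -16, 11).
GS T = -(D+L)⁻¹U: row 0 first, T[0,2] = -(-2)/(-13) = -0.1538; later rows by forward substitution.
  T[0,:] = [+0.0000 -0.3846 -0.1538 -0.4615 +0.1538]
  T[1,:] = [+0.0000 -0.0385 +0.3846 +0.3538 -0.3846]
  T[2,:] = [+0.0000 +0.1224 -0.1329 -0.2168 +0.4056]
  T[3,:] = [+0.0000 +0.1969 -0.1281 -0.0274 +0.2758]
  T[4,:] = [+0.0000 -0.2032 -0.0131 -0.1530 -0.0096]
eigenvalue magnitudes: 0.5901, 0.2250, 0.2250, 0.0319, 0.0000.
spectral radius ρ = 0.5901; 0.5901 < 1, so it converges for any x₀.

0.5901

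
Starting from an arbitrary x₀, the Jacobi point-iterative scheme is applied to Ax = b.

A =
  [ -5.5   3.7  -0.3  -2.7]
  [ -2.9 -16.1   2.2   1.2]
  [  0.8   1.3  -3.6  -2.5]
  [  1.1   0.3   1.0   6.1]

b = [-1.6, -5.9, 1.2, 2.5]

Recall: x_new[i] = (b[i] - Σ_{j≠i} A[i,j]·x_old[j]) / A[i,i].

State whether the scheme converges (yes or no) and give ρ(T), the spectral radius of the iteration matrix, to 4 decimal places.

Let D = diag(-5.5, -16.1, -3.6, 6.1); L, U the strict triangles.
T_J = -D⁻¹(L+U): T[0,1] = -(3.7)/(-5.5) = +0.6727; T[0,0] = 0.
  T[0,:] = [+0.0000, +0.6727, -0.0545, -0.4909]
  T[1,:] = [-0.1801, +0.0000, +0.1366, +0.0745]
  T[2,:] = [+0.2222, +0.3611, +0.0000, -0.6944]
  T[3,:] = [-0.1803, -0.0492, -0.1639, +0.0000]
|λ(T)| sorted: 0.4768, 0.3954, 0.2836, 0.2836.
spectral radius ρ = 0.4768; 0.4768 < 1 ⇒ converges.

yes, ρ = 0.4768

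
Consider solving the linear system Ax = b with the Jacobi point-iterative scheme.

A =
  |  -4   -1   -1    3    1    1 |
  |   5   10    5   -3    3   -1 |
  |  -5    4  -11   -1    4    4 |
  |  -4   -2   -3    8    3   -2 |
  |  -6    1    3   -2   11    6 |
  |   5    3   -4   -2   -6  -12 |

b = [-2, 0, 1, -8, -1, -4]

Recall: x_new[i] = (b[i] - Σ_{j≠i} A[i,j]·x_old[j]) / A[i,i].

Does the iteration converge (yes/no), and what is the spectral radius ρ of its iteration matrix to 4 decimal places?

no, ρ = 1.1721

Split A = D + L + U, D = diag(-4, 10, -11, 8, 11, -12).
T_J = -D⁻¹(L+U): T[5,3] = -(-2)/(-12) = -0.1667; T[5,5] = 0.
  T[0,:] = [+0.0000  -0.2500  -0.2500  +0.7500  +0.2500  +0.2500]
  T[1,:] = [-0.5000  +0.0000  -0.5000  +0.3000  -0.3000  +0.1000]
  T[2,:] = [-0.4545  +0.3636  +0.0000  -0.0909  +0.3636  +0.3636]
  T[3,:] = [+0.5000  +0.2500  +0.3750  +0.0000  -0.3750  +0.2500]
  T[4,:] = [+0.5455  -0.0909  -0.2727  +0.1818  +0.0000  -0.5455]
  T[5,:] = [+0.4167  +0.2500  -0.3333  -0.1667  -0.5000  +0.0000]
moduli |λ_i(T)| = 1.1721, 0.7029, 0.7029, 0.6481, 0.6481, 0.2345.
ρ = 1.1721; 1.1721 > 1, so it fails to converge.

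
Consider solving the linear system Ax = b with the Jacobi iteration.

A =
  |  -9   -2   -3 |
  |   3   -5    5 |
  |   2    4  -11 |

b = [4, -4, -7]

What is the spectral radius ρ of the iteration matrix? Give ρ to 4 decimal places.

Diagonal D = diag(-9, -5, -11); L, U strict lower/upper.
Jacobi T = -D⁻¹(L+U): T[2,0] = -(2)/(-11) = +0.1818; T[2,2] = 0.
  T[0,:] = [+0.0000  -0.2222  -0.3333]
  T[1,:] = [+0.6000  +0.0000  +1.0000]
  T[2,:] = [+0.1818  +0.3636  +0.0000]
moduli |λ_i(T)| = 0.5988, 0.4346, 0.4346.
ρ(T) = max|λ| = 0.5988; 0.5988 < 1, so it converges for any x₀.

0.5988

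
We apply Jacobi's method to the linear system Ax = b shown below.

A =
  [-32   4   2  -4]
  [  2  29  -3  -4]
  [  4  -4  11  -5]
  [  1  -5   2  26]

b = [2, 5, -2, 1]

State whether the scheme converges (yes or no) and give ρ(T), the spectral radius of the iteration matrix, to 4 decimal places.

yes, ρ = 0.1994

Diagonal D = diag(-32, 29, 11, 26); L, U strict lower/upper.
Jacobi T = -D⁻¹(L+U): T[3,1] = -(-5)/(26) = +0.1923; T[3,3] = 0.
  T[0,:] = [+0.0000  +0.1250  +0.0625  -0.1250]
  T[1,:] = [-0.0690  +0.0000  +0.1034  +0.1379]
  T[2,:] = [-0.3636  +0.3636  +0.0000  +0.4545]
  T[3,:] = [-0.0385  +0.1923  -0.0769  +0.0000]
|roots of det(T-λI)|: 0.1994, 0.1649, 0.1649, 0.1001.
ρ = 0.1994; 0.1994 < 1: convergent.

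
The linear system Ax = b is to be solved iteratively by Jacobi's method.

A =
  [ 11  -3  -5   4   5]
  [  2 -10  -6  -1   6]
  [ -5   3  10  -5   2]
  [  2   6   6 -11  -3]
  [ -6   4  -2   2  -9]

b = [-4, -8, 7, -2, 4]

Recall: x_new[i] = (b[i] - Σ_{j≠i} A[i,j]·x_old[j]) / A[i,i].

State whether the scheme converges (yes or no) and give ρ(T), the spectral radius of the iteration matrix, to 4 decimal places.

Let D = diag(11, -10, 10, -11, -9); L, U the strict triangles.
Jacobi: T = -D⁻¹(L+U), T[1,4] = -(6)/(-10) = +0.6000; T[1,1] = 0.
  T[0,:] = [+0.0000, +0.2727, +0.4545, -0.3636, -0.4545]
  T[1,:] = [+0.2000, +0.0000, -0.6000, -0.1000, +0.6000]
  T[2,:] = [+0.5000, -0.3000, +0.0000, +0.5000, -0.2000]
  T[3,:] = [+0.1818, +0.5455, +0.5455, +0.0000, -0.2727]
  T[4,:] = [-0.6667, +0.4444, -0.2222, +0.2222, +0.0000]
|λ(T)| sorted: 1.1736, 0.9746, 0.4442, 0.4442, 0.3377.
spectral radius ρ = 1.1736; 1.1736 > 1 ⇒ diverges.

no, ρ = 1.1736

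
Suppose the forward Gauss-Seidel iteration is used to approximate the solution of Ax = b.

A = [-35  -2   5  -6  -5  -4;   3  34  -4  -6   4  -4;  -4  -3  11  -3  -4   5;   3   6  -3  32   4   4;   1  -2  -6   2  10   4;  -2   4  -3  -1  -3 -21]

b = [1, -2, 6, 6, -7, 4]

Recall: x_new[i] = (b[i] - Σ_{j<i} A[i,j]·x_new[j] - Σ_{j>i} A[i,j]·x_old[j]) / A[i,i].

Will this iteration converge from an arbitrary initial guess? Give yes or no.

yes

Let D = diag(-35, 34, 11, 32, 10, -21); L, U the strict triangles.
GS T = -(D+L)⁻¹U: row 0 first, T[0,4] = -(-5)/(-35) = -0.1429; later rows by forward substitution.
  T[0,:] = [+0.0000, -0.0571, +0.1429, -0.1714, -0.1429, -0.1143]
  T[1,:] = [+0.0000, +0.0050, +0.1050, +0.1916, -0.1050, +0.1277]
  T[2,:] = [+0.0000, -0.0194, +0.0806, +0.2626, +0.2830, -0.4613]
  T[3,:] = [+0.0000, +0.0026, -0.0255, +0.0048, -0.0654, -0.1815]
  T[4,:] = [+0.0000, -0.0054, +0.0602, +0.2121, +0.1762, -0.6035]
  T[5,:] = [+0.0000, +0.0098, -0.0125, -0.0152, -0.0689, +0.1960]
|roots of det(T-λI)|: 0.4387, 0.1091, 0.1091, 0.0409, 0.0409, 0.0000.
spectral radius ρ = 0.4387; 0.4387 < 1: convergent.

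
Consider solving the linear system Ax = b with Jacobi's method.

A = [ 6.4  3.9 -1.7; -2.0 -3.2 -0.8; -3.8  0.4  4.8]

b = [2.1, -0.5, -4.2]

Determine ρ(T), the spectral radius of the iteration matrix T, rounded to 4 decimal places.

Write A = D+L+U with D = diag(6.4, -3.2, 4.8).
Jacobi: T = -D⁻¹(L+U), T[0,1] = -(3.9)/(6.4) = -0.6094; T[0,0] = 0.
  T[0,:] = [+0.0000 -0.6094 +0.2656]
  T[1,:] = [-0.6250 +0.0000 -0.2500]
  T[2,:] = [+0.7917 -0.0833 +0.0000]
moduli |λ_i(T)| = 0.8750, 0.6318, 0.2432.
ρ = 0.8750; 0.8750 < 1: convergent.

0.8750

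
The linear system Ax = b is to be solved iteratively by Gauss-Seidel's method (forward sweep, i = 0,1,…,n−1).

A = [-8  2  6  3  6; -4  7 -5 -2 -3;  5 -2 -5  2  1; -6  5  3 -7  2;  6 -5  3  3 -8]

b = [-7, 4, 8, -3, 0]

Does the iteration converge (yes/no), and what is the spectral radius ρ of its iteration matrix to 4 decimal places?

Write A = D+L+U with D = diag(-8, 7, -5, -7, -8).
Gauss-Seidel: T = -(D+L)⁻¹U, row 0 first, T[0,1] = -(2)/(-8) = +0.2500; later rows by forward substitution.
  T[0,:] = [+0.0000, +0.2500, +0.7500, +0.3750, +0.7500]
  T[1,:] = [+0.0000, +0.1429, +1.1429, +0.5000, +0.8571]
  T[2,:] = [+0.0000, +0.1929, +0.2929, +0.5750, +0.6071]
  T[3,:] = [+0.0000, -0.0296, +0.2990, +0.2821, +0.5153]
  T[4,:] = [+0.0000, +0.1594, +0.0702, +0.2902, +0.4477]
moduli |λ_i(T)| = 1.2899, 0.3713, 0.1788, 0.1788, 0.0000.
ρ = 1.2899; 1.2899 > 1, so it fails to converge.

no, ρ = 1.2899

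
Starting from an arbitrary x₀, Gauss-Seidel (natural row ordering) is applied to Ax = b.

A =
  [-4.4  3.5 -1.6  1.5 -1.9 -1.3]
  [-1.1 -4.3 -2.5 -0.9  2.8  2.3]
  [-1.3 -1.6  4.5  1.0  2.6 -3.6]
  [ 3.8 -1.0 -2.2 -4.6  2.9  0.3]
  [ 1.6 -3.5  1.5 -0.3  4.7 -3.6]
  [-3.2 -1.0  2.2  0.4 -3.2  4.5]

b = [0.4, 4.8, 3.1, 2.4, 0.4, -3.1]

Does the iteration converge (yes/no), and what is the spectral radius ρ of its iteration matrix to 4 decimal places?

Write A = D+L+U with D = diag(-4.4, -4.3, 4.5, -4.6, 4.7, 4.5).
GS T = -(D+L)⁻¹U: row 0 first, T[0,5] = -(-1.3)/(-4.4) = -0.2955; later rows by forward substitution.
  T[0,:] = [+0.0000, +0.7955, -0.3636, +0.3409, -0.4318, -0.2955]
  T[1,:] = [+0.0000, -0.2035, -0.4884, -0.2965, +0.7616, +0.6105]
  T[2,:] = [+0.0000, +0.1574, -0.2787, -0.2292, -0.4317, +0.9317]
  T[3,:] = [+0.0000, +0.6261, -0.0609, +0.4557, +0.3146, -0.7572]
  T[4,:] = [+0.0000, -0.4326, -0.1548, -0.2346, +0.8720, +0.9755]
  T[5,:] = [+0.0000, +0.0802, -0.3356, +0.0812, +0.6654, +0.2310]
moduli |λ_i(T)| = 1.1601, 0.4877, 0.4877, 0.3576, 0.3576, 0.0000.
ρ(T) = max|λ| = 1.1601; 1.1601 > 1, so it fails to converge.

no, ρ = 1.1601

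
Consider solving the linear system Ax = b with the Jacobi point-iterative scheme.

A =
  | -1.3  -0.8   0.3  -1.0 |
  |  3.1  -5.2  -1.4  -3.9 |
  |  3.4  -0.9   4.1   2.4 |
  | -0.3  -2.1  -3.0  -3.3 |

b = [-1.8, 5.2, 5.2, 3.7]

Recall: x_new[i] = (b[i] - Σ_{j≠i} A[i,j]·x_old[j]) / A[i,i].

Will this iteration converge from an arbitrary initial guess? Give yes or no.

no

Split A = D + L + U, D = diag(-1.3, -5.2, 4.1, -3.3).
T_J = -D⁻¹(L+U): T[2,3] = -(2.4)/(4.1) = -0.5854; T[2,2] = 0.
  T[0,:] = [+0.0000  -0.6154  +0.2308  -0.7692]
  T[1,:] = [+0.5962  +0.0000  -0.2692  -0.7500]
  T[2,:] = [-0.8293  +0.2195  +0.0000  -0.5854]
  T[3,:] = [-0.0909  -0.6364  -0.9091  +0.0000]
moduli |λ_i(T)| = 1.1898, 0.9969, 0.8725, 0.8725.
ρ(T) = max|λ| = 1.1898; 1.1898 > 1, so it fails to converge.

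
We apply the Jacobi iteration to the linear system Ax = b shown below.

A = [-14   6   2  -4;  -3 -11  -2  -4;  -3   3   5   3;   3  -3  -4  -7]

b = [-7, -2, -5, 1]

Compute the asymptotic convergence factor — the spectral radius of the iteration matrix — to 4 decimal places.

Diagonal D = diag(-14, -11, 5, -7); L, U strict lower/upper.
Jacobi T = -D⁻¹(L+U): T[3,1] = -(-3)/(-7) = -0.4286; T[3,3] = 0.
  T[0,:] = [+0.0000 +0.4286 +0.1429 -0.2857]
  T[1,:] = [-0.2727 +0.0000 -0.1818 -0.3636]
  T[2,:] = [+0.6000 -0.6000 +0.0000 -0.6000]
  T[3,:] = [+0.4286 -0.4286 -0.5714 +0.0000]
|λ(T)| sorted: 0.9264, 0.6384, 0.4693, 0.4693.
spectral radius ρ = 0.9264; 0.9264 < 1: convergent.

0.9264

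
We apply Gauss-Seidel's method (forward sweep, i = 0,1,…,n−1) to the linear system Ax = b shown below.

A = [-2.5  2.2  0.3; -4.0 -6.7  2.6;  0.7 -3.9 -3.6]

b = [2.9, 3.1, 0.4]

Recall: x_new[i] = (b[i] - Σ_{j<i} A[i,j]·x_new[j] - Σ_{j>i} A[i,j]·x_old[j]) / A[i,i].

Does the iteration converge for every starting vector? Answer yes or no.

yes

Write A = D+L+U with D = diag(-2.5, -6.7, -3.6).
Gauss-Seidel: T = -(D+L)⁻¹U, row 0 first, T[0,1] = -(2.2)/(-2.5) = +0.8800; later rows by forward substitution.
  T[0,:] = [+0.0000 +0.8800 +0.1200]
  T[1,:] = [+0.0000 -0.5254 +0.3164]
  T[2,:] = [+0.0000 +0.7403 -0.3195]
moduli |λ_i(T)| = 0.9172, 0.0724, 0.0000.
ρ(T) = max|λ| = 0.9172; 0.9172 < 1, so it converges for any x₀.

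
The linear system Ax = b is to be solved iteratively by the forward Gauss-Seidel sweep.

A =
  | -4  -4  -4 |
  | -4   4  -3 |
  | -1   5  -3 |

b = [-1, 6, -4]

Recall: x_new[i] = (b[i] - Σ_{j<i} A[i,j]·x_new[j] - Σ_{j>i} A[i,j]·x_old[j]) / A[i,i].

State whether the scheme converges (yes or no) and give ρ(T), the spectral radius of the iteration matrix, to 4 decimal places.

Split A = D + L + U, D = diag(-4, 4, -3).
T_GS = -(D+L)⁻¹U: row 0 first, T[0,1] = -(-4)/(-4) = -1.0000; later rows by forward substitution.
  T[0,:] = [+0.0000 -1.0000 -1.0000]
  T[1,:] = [+0.0000 -1.0000 -0.2500]
  T[2,:] = [+0.0000 -1.3333 -0.0833]
|eigenvalues of T|: 1.2788, 0.1955, 0.0000.
ρ(T) = max|λ| = 1.2788; 1.2788 > 1: divergent.

no, ρ = 1.2788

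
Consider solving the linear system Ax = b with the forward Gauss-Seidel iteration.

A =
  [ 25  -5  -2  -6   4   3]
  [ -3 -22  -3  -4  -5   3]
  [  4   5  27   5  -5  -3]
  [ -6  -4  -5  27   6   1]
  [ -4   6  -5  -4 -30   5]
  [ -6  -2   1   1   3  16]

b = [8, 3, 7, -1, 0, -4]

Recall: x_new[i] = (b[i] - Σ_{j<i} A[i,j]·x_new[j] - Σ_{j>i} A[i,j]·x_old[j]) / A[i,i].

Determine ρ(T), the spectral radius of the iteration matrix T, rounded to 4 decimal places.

Let D = diag(25, -22, 27, 27, -30, 16); L, U the strict triangles.
GS T = -(D+L)⁻¹U: row 0 first, T[0,3] = -(-6)/(25) = +0.2400; later rows by forward substitution.
  T[0,:] = [+0.0000 +0.2000 +0.0800 +0.2400 -0.1600 -0.1200]
  T[1,:] = [+0.0000 -0.0273 -0.1473 -0.2145 -0.2055 +0.1527]
  T[2,:] = [+0.0000 -0.0246 +0.0154 -0.1810 +0.2469 +0.1006]
  T[3,:] = [+0.0000 +0.0359 -0.0012 -0.0120 -0.2425 -0.0224]
  T[4,:] = [+0.0000 -0.0328 -0.0425 -0.0431 -0.0286 +0.1994]
  T[5,:] = [+0.0000 +0.0770 +0.0187 +0.0833 -0.0806 -0.0682]
|λ(T)| sorted: 0.2526, 0.1490, 0.1490, 0.1118, 0.1118, 0.0000.
ρ = 0.2526; 0.2526 < 1, so it converges for any x₀.

0.2526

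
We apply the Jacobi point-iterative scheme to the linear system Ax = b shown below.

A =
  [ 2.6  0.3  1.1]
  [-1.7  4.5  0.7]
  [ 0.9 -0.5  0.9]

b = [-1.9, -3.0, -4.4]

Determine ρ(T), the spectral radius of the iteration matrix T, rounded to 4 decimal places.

0.6722

Write A = D+L+U with D = diag(2.6, 4.5, 0.9).
Jacobi T = -D⁻¹(L+U): T[1,2] = -(0.7)/(4.5) = -0.1556; T[1,1] = 0.
  T[0,:] = [+0.0000 -0.1154 -0.4231]
  T[1,:] = [+0.3778 +0.0000 -0.1556]
  T[2,:] = [-1.0000 +0.5556 +0.0000]
|eigenvalues of T|: 0.6722, 0.3985, 0.3985.
ρ = 0.6722; 0.6722 < 1 ⇒ converges.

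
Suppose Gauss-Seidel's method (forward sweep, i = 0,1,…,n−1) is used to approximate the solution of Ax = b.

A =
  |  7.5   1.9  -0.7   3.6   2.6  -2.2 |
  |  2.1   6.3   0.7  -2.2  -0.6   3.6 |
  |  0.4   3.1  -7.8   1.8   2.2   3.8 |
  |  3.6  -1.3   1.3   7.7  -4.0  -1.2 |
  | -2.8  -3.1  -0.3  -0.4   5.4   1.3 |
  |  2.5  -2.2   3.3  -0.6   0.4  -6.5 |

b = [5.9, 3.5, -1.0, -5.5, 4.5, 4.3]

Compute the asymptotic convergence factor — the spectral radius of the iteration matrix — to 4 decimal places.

A = D + L + U where D = diag(7.5, 6.3, -7.8, 7.7, 5.4, -6.5).
Gauss-Seidel: T = -(D+L)⁻¹U, row 0 first, T[0,4] = -(2.6)/(7.5) = -0.3467; later rows by forward substitution.
  T[0,:] = [+0.0000  -0.2533  +0.0933  -0.4800  -0.3467  +0.2933]
  T[1,:] = [+0.0000  +0.0844  -0.1422  +0.5092  +0.2108  -0.6692]
  T[2,:] = [+0.0000  +0.0206  -0.0517  +0.4085  +0.3481  +0.2363]
  T[3,:] = [+0.0000  +0.1292  -0.0589  +0.2414  +0.6584  -0.1342]
  T[4,:] = [+0.0000  -0.0722  -0.0405  +0.0840  +0.0094  -0.4696]
  T[5,:] = [+0.0000  -0.1319  +0.0607  -0.1667  -0.0882  +0.4428]
|roots of det(T-λI)|: 0.8521, 0.3047, 0.2426, 0.2426, 0.0205, 0.0000.
ρ(T) = max|λ| = 0.8521; 0.8521 < 1 ⇒ converges.

0.8521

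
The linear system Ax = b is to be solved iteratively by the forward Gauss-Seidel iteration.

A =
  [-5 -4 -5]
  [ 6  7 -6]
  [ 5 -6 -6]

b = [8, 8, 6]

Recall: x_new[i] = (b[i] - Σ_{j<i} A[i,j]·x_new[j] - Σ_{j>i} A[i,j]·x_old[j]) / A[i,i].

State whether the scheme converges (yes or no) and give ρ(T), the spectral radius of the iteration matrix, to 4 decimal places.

Split A = D + L + U, D = diag(-5, 7, -6).
GS T = -(D+L)⁻¹U: row 0 first, T[0,2] = -(-5)/(-5) = -1.0000; later rows by forward substitution.
  T[0,:] = [+0.0000 -0.8000 -1.0000]
  T[1,:] = [+0.0000 +0.6857 +1.7143]
  T[2,:] = [+0.0000 -1.3524 -2.5476]
|roots of det(T-λI)|: 1.4743, 0.3876, 0.0000.
ρ = 1.4743; 1.4743 > 1, so it fails to converge.

no, ρ = 1.4743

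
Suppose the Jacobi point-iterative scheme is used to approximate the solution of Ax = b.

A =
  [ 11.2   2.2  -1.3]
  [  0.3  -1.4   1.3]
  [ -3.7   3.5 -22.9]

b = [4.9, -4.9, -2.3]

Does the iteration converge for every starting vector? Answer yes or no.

A = D + L + U where D = diag(11.2, -1.4, -22.9).
T_J = -D⁻¹(L+U): T[1,0] = -(0.3)/(-1.4) = +0.2143; T[1,1] = 0.
  T[0,:] = [+0.0000 -0.1964 +0.1161]
  T[1,:] = [+0.2143 +0.0000 +0.9286]
  T[2,:] = [-0.1616 +0.1528 +0.0000]
moduli |λ_i(T)| = 0.4042, 0.2869, 0.2869.
spectral radius ρ = 0.4042; 0.4042 < 1: convergent.

yes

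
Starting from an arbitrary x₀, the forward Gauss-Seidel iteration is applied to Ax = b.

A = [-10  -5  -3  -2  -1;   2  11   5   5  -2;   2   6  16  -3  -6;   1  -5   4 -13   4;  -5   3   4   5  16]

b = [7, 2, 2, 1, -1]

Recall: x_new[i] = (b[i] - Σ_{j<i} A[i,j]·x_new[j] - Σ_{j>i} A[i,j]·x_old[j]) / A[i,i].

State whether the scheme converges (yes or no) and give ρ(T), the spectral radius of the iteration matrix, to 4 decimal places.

yes, ρ = 0.5435

Diagonal D = diag(-10, 11, 16, -13, 16); L, U strict lower/upper.
Gauss-Seidel: T = -(D+L)⁻¹U, row 0 first, T[0,2] = -(-3)/(-10) = -0.3000; later rows by forward substitution.
  T[0,:] = [+0.0000  -0.5000  -0.3000  -0.2000  -0.1000]
  T[1,:] = [+0.0000  +0.0909  -0.4000  -0.4182  +0.2000]
  T[2,:] = [+0.0000  +0.0284  +0.1875  +0.3693  +0.3125]
  T[3,:] = [+0.0000  -0.0647  +0.1885  +0.2591  +0.3192]
  T[4,:] = [+0.0000  -0.1602  -0.1245  -0.1574  -0.2466]
|eigenvalues of T|: 0.5435, 0.3431, 0.3431, 0.0640, 0.0000.
ρ(T) = max|λ| = 0.5435; 0.5435 < 1: convergent.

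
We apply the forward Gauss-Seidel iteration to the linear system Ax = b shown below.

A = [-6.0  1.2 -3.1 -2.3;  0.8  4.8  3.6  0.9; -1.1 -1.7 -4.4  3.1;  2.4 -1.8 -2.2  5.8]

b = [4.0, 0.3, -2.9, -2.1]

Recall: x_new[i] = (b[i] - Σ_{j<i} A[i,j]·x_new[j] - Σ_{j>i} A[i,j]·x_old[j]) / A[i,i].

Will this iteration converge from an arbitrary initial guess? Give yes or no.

yes

Write A = D+L+U with D = diag(-6, 4.8, -4.4, 5.8).
GS T = -(D+L)⁻¹U: row 0 first, T[0,2] = -(-3.1)/(-6) = -0.5167; later rows by forward substitution.
  T[0,:] = [+0.0000, +0.2000, -0.5167, -0.3833]
  T[1,:] = [+0.0000, -0.0333, -0.6639, -0.1236]
  T[2,:] = [+0.0000, -0.0371, +0.3857, +0.8481]
  T[3,:] = [+0.0000, -0.1072, +0.1540, +0.4420]
|roots of det(T-λI)|: 0.8800, 0.2229, 0.2229, 0.0000.
ρ(T) = max|λ| = 0.8800; 0.8800 < 1 ⇒ converges.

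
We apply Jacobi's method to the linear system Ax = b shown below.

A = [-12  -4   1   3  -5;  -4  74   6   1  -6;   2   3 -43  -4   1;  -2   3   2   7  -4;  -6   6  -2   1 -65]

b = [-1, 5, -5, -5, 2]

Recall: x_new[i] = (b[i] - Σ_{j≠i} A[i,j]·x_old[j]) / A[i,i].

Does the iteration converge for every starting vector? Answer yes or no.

yes

Write A = D+L+U with D = diag(-12, 74, -43, 7, -65).
T_J = -D⁻¹(L+U): T[1,0] = -(-4)/(74) = +0.0541; T[1,1] = 0.
  T[0,:] = [+0.0000 -0.3333 +0.0833 +0.2500 -0.4167]
  T[1,:] = [+0.0541 +0.0000 -0.0811 -0.0135 +0.0811]
  T[2,:] = [+0.0465 +0.0698 +0.0000 -0.0930 +0.0233]
  T[3,:] = [+0.2857 -0.4286 -0.2857 +0.0000 +0.5714]
  T[4,:] = [-0.0923 +0.0923 -0.0308 +0.0154 +0.0000]
|roots of det(T-λI)|: 0.4461, 0.1798, 0.1798, 0.1263, 0.0332.
ρ(T) = max|λ| = 0.4461; 0.4461 < 1: convergent.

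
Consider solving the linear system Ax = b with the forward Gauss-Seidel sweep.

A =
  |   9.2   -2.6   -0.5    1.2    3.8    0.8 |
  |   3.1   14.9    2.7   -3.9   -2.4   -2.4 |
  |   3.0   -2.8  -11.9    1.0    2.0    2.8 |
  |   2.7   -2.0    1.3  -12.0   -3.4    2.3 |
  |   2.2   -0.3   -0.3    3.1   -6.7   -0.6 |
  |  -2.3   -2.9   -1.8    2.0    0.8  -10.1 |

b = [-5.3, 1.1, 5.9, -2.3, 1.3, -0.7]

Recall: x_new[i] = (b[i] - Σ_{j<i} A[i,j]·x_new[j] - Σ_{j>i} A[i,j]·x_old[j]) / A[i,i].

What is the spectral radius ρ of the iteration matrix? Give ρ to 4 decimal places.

Split A = D + L + U, D = diag(9.2, 14.9, -11.9, -12, -6.7, -10.1).
GS T = -(D+L)⁻¹U: row 0 first, T[0,1] = -(-2.6)/(9.2) = +0.2826; later rows by forward substitution.
  T[0,:] = [+0.0000 +0.2826 +0.0543 -0.1304 -0.4130 -0.0870]
  T[1,:] = [+0.0000 -0.0588 -0.1925 +0.2889 +0.2470 +0.1792]
  T[2,:] = [+0.0000 +0.0851 +0.0590 -0.0168 +0.0058 +0.1712]
  T[3,:] = [+0.0000 +0.0826 +0.0507 -0.0793 -0.4168 +0.1608]
  T[4,:] = [+0.0000 +0.1298 +0.0473 -0.0917 -0.3398 -0.0594]
  T[5,:] = [+0.0000 -0.0360 +0.0462 -0.0732 -0.0874 -0.0350]
|λ(T)| sorted: 0.5709, 0.1773, 0.1773, 0.0565, 0.0245, 0.0000.
ρ = 0.5709; 0.5709 < 1, so it converges for any x₀.

0.5709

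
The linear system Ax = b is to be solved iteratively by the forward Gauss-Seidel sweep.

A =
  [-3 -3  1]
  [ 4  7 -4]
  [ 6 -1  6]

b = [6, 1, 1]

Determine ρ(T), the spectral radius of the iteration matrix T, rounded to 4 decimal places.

Diagonal D = diag(-3, 7, 6); L, U strict lower/upper.
GS T = -(D+L)⁻¹U: row 0 first, T[0,2] = -(1)/(-3) = +0.3333; later rows by forward substitution.
  T[0,:] = [+0.0000 -1.0000 +0.3333]
  T[1,:] = [+0.0000 +0.5714 +0.3810]
  T[2,:] = [+0.0000 +1.0952 -0.2698]
|λ(T)| sorted: 0.9216, 0.6200, 0.0000.
spectral radius ρ = 0.9216; 0.9216 < 1, so it converges for any x₀.

0.9216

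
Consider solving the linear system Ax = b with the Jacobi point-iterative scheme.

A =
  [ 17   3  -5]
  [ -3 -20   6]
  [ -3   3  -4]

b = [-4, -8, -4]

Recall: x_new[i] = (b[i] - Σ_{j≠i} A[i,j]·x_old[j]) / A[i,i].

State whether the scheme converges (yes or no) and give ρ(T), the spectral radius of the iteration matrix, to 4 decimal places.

yes, ρ = 0.2414

Split A = D + L + U, D = diag(17, -20, -4).
T_J = -D⁻¹(L+U): T[0,2] = -(-5)/(17) = +0.2941; T[0,0] = 0.
  T[0,:] = [+0.0000, -0.1765, +0.2941]
  T[1,:] = [-0.1500, +0.0000, +0.3000]
  T[2,:] = [-0.7500, +0.7500, +0.0000]
|λ(T)| sorted: 0.2414, 0.1656, 0.1656.
ρ = 0.2414; 0.2414 < 1, so it converges for any x₀.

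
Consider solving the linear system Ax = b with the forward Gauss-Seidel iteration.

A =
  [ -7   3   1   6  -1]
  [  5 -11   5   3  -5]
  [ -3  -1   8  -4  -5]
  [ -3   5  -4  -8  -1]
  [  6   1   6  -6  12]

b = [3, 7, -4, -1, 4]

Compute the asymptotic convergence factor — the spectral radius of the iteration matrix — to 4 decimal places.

1.4162

Write A = D+L+U with D = diag(-7, -11, 8, -8, 12).
Gauss-Seidel: T = -(D+L)⁻¹U, row 0 first, T[0,1] = -(3)/(-7) = +0.4286; later rows by forward substitution.
  T[0,:] = [+0.0000 +0.4286 +0.1429 +0.8571 -0.1429]
  T[1,:] = [+0.0000 +0.1948 +0.5195 +0.6623 -0.5195]
  T[2,:] = [+0.0000 +0.1851 +0.1185 +0.9042 +0.5065]
  T[3,:] = [+0.0000 -0.1315 +0.2119 -0.3596 -0.6494]
  T[4,:] = [+0.0000 -0.3888 -0.0680 -1.1157 -0.4632]
|roots of det(T-λI)|: 1.4162, 0.7497, 0.0994, 0.0577, 0.0000.
ρ = 1.4162; 1.4162 > 1, so it fails to converge.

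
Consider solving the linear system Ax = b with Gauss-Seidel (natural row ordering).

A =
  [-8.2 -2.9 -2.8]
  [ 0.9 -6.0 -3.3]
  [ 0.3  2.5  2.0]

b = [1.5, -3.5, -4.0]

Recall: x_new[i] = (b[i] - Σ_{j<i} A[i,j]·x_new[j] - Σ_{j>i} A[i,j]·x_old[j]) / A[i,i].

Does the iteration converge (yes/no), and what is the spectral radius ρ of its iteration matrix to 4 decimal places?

yes, ρ = 0.7085

A = D + L + U where D = diag(-8.2, -6, 2).
T_GS = -(D+L)⁻¹U: row 0 first, T[0,2] = -(-2.8)/(-8.2) = -0.3415; later rows by forward substitution.
  T[0,:] = [+0.0000 -0.3537 -0.3415]
  T[1,:] = [+0.0000 -0.0530 -0.6012]
  T[2,:] = [+0.0000 +0.1194 +0.8027]
|eigenvalues of T|: 0.7085, 0.0412, 0.0000.
ρ(T) = max|λ| = 0.7085; 0.7085 < 1: convergent.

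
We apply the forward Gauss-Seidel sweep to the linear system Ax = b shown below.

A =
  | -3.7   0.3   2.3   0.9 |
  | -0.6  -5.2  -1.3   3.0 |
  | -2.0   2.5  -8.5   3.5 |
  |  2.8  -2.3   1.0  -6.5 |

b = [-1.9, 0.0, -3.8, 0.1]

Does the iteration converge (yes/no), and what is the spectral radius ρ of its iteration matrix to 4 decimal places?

Write A = D+L+U with D = diag(-3.7, -5.2, -8.5, -6.5).
GS T = -(D+L)⁻¹U: row 0 first, T[0,3] = -(0.9)/(-3.7) = +0.2432; later rows by forward substitution.
  T[0,:] = [+0.0000 +0.0811 +0.6216 +0.2432]
  T[1,:] = [+0.0000 -0.0094 -0.3217 +0.5489]
  T[2,:] = [+0.0000 -0.0218 -0.2409 +0.5160]
  T[3,:] = [+0.0000 +0.0349 +0.3446 -0.0101]
eigenvalue magnitudes: 0.6014, 0.3226, 0.0185, 0.0000.
ρ = 0.6014; 0.6014 < 1 ⇒ converges.

yes, ρ = 0.6014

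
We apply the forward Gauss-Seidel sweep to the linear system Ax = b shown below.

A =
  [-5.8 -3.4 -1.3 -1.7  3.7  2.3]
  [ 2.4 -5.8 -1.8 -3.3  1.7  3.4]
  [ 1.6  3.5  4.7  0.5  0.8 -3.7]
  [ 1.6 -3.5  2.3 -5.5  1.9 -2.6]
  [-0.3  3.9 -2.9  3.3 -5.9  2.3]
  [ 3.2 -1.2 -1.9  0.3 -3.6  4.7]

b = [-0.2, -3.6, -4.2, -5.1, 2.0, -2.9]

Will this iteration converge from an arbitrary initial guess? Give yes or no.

no

A = D + L + U where D = diag(-5.8, -5.8, 4.7, -5.5, -5.9, 4.7).
GS T = -(D+L)⁻¹U: row 0 first, T[0,4] = -(3.7)/(-5.8) = +0.6379; later rows by forward substitution.
  T[0,:] = [+0.0000  -0.5862  -0.2241  -0.2931  +0.6379  +0.3966]
  T[1,:] = [+0.0000  -0.2426  -0.4031  -0.6902  +0.5571  +0.7503]
  T[2,:] = [+0.0000  +0.3802  +0.3765  +0.5074  -0.8022  +0.0935]
  T[3,:] = [+0.0000  +0.1428  +0.3487  +0.5662  -0.1589  -0.7957]
  T[4,:] = [+0.0000  -0.2375  -0.2450  -0.3741  +0.6412  +0.3746]
  T[5,:] = [+0.0000  +0.2998  -0.0081  -0.0942  -0.1151  +0.2971]
moduli |λ_i(T)| = 1.1617, 0.4632, 0.2251, 0.1210, 0.1210, 0.0000.
ρ = 1.1617; 1.1617 > 1 ⇒ diverges.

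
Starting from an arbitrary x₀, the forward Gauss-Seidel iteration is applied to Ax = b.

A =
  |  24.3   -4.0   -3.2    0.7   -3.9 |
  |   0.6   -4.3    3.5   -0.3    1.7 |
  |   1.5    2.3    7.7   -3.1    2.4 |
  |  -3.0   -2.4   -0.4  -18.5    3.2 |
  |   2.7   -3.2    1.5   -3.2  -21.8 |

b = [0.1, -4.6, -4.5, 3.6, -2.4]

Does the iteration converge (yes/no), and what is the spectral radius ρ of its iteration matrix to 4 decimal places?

Split A = D + L + U, D = diag(24.3, -4.3, 7.7, -18.5, -21.8).
T_GS = -(D+L)⁻¹U: row 0 first, T[0,1] = -(-4)/(24.3) = +0.1646; later rows by forward substitution.
  T[0,:] = [+0.0000 +0.1646 +0.1317 -0.0288 +0.1605]
  T[1,:] = [+0.0000 +0.0230 +0.8323 -0.0738 +0.4177]
  T[2,:] = [+0.0000 -0.0389 -0.2743 +0.4302 -0.4677]
  T[3,:] = [+0.0000 -0.0288 -0.1234 +0.0049 +0.1029]
  T[4,:] = [+0.0000 +0.0186 -0.1066 +0.0361 -0.0887]
|eigenvalues of T|: 0.4020, 0.2496, 0.2496, 0.0462, 0.0000.
ρ = 0.4020; 0.4020 < 1 ⇒ converges.

yes, ρ = 0.4020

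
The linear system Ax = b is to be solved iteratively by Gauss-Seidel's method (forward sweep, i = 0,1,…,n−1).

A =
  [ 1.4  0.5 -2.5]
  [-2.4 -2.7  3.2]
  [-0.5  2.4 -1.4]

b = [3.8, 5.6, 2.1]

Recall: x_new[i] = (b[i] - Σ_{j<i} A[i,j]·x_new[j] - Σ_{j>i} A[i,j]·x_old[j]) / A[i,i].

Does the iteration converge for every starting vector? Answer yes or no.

no

Diagonal D = diag(1.4, -2.7, -1.4); L, U strict lower/upper.
T_GS = -(D+L)⁻¹U: row 0 first, T[0,2] = -(-2.5)/(1.4) = +1.7857; later rows by forward substitution.
  T[0,:] = [+0.0000  -0.3571  +1.7857]
  T[1,:] = [+0.0000  +0.3175  -0.4021]
  T[2,:] = [+0.0000  +0.6718  -1.3271]
|roots of det(T-λI)|: 1.1420, 0.1324, 0.0000.
ρ(T) = max|λ| = 1.1420; 1.1420 > 1, so it fails to converge.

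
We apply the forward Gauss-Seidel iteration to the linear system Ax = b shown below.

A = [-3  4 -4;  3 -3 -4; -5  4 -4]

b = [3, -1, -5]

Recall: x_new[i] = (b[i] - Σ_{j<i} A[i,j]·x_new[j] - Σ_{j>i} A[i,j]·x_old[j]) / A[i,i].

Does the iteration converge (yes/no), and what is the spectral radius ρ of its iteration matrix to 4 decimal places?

Split A = D + L + U, D = diag(-3, -3, -4).
T_GS = -(D+L)⁻¹U: row 0 first, T[0,1] = -(4)/(-3) = +1.3333; later rows by forward substitution.
  T[0,:] = [+0.0000, +1.3333, -1.3333]
  T[1,:] = [+0.0000, +1.3333, -2.6667]
  T[2,:] = [+0.0000, -0.3333, -1.0000]
|eigenvalues of T|: 1.6667, 1.3333, 0.0000.
ρ(T) = max|λ| = 1.6667; 1.6667 > 1: divergent.

no, ρ = 1.6667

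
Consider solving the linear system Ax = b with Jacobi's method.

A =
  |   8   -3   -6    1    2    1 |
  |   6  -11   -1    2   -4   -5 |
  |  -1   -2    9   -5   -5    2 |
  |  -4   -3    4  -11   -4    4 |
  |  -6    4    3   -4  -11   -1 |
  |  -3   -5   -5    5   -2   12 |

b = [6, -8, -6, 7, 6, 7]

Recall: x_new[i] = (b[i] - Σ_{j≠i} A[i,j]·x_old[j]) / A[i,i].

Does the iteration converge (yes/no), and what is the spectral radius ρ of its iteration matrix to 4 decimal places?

no, ρ = 1.1369

Split A = D + L + U, D = diag(8, -11, 9, -11, -11, 12).
Jacobi T = -D⁻¹(L+U): T[4,5] = -(-1)/(-11) = -0.0909; T[4,4] = 0.
  T[0,:] = [+0.0000 +0.3750 +0.7500 -0.1250 -0.2500 -0.1250]
  T[1,:] = [+0.5455 +0.0000 -0.0909 +0.1818 -0.3636 -0.4545]
  T[2,:] = [+0.1111 +0.2222 +0.0000 +0.5556 +0.5556 -0.2222]
  T[3,:] = [-0.3636 -0.2727 +0.3636 +0.0000 -0.3636 +0.3636]
  T[4,:] = [-0.5455 +0.3636 +0.2727 -0.3636 +0.0000 -0.0909]
  T[5,:] = [+0.2500 +0.4167 +0.4167 -0.4167 +0.1667 +0.0000]
eigenvalue magnitudes: 1.1369, 0.7186, 0.7186, 0.4854, 0.4854, 0.0301.
ρ = 1.1369; 1.1369 > 1 ⇒ diverges.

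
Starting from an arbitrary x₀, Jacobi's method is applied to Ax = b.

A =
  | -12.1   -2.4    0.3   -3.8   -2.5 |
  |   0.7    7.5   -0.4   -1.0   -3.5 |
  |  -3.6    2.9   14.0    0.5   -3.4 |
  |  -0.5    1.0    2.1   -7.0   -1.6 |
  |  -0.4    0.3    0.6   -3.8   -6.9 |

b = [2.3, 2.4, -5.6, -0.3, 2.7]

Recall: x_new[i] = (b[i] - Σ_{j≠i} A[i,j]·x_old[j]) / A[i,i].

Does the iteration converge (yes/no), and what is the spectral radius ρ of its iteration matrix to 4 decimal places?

yes, ρ = 0.6525

Write A = D+L+U with D = diag(-12.1, 7.5, 14, -7, -6.9).
T_J = -D⁻¹(L+U): T[2,0] = -(-3.6)/(14) = +0.2571; T[2,2] = 0.
  T[0,:] = [+0.0000 -0.1983 +0.0248 -0.3140 -0.2066]
  T[1,:] = [-0.0933 +0.0000 +0.0533 +0.1333 +0.4667]
  T[2,:] = [+0.2571 -0.2071 +0.0000 -0.0357 +0.2429]
  T[3,:] = [-0.0714 +0.1429 +0.3000 +0.0000 -0.2286]
  T[4,:] = [-0.0580 +0.0435 +0.0870 -0.5507 +0.0000]
|eigenvalues of T|: 0.6525, 0.4109, 0.4109, 0.3447, 0.1571.
ρ = 0.6525; 0.6525 < 1: convergent.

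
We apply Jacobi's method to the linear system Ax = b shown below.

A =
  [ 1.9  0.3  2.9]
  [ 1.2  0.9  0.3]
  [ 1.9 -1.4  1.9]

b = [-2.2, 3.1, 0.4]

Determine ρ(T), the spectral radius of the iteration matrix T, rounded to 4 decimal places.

Let D = diag(1.9, 0.9, 1.9); L, U the strict triangles.
Jacobi: T = -D⁻¹(L+U), T[1,2] = -(0.3)/(0.9) = -0.3333; T[1,1] = 0.
  T[0,:] = [+0.0000  -0.1579  -1.5263]
  T[1,:] = [-1.3333  +0.0000  -0.3333]
  T[2,:] = [-1.0000  +0.7368  +0.0000]
|eigenvalues of T|: 1.5560, 0.9643, 0.9643.
ρ = 1.5560; 1.5560 > 1 ⇒ diverges.

1.5560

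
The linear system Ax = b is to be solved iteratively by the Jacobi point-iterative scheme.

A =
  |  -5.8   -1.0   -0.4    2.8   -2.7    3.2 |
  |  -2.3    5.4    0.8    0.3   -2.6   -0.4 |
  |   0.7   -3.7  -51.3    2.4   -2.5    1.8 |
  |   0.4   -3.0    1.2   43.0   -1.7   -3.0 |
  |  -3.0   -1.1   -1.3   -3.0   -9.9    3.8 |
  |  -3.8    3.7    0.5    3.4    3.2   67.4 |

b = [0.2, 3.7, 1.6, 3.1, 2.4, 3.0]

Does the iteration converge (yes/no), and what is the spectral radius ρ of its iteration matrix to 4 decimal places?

Let D = diag(-5.8, 5.4, -51.3, 43, -9.9, 67.4); L, U the strict triangles.
Jacobi: T = -D⁻¹(L+U), T[4,1] = -(-1.1)/(-9.9) = -0.1111; T[4,4] = 0.
  T[0,:] = [+0.0000, -0.1724, -0.0690, +0.4828, -0.4655, +0.5517]
  T[1,:] = [+0.4259, +0.0000, -0.1481, -0.0556, +0.4815, +0.0741]
  T[2,:] = [+0.0136, -0.0721, +0.0000, +0.0468, -0.0487, +0.0351]
  T[3,:] = [-0.0093, +0.0698, -0.0279, +0.0000, +0.0395, +0.0698]
  T[4,:] = [-0.3030, -0.1111, -0.1313, -0.3030, +0.0000, +0.3838]
  T[5,:] = [+0.0564, -0.0549, -0.0074, -0.0504, -0.0475, +0.0000]
|eigenvalues of T|: 0.3745, 0.2819, 0.2819, 0.2405, 0.2405, 0.0017.
ρ = 0.3745; 0.3745 < 1: convergent.

yes, ρ = 0.3745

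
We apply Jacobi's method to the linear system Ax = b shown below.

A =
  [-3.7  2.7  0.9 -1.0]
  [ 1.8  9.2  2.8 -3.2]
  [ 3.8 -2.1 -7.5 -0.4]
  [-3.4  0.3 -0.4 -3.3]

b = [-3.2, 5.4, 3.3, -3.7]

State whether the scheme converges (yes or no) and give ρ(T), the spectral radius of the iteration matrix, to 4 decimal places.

A = D + L + U where D = diag(-3.7, 9.2, -7.5, -3.3).
T_J = -D⁻¹(L+U): T[0,3] = -(-1)/(-3.7) = -0.2703; T[0,0] = 0.
  T[0,:] = [+0.0000 +0.7297 +0.2432 -0.2703]
  T[1,:] = [-0.1957 +0.0000 -0.3043 +0.3478]
  T[2,:] = [+0.5067 -0.2800 +0.0000 -0.0533]
  T[3,:] = [-1.0303 +0.0909 -0.1212 +0.0000]
eigenvalue magnitudes: 0.8471, 0.6332, 0.6332, 0.0715.
ρ(T) = max|λ| = 0.8471; 0.8471 < 1 ⇒ converges.

yes, ρ = 0.8471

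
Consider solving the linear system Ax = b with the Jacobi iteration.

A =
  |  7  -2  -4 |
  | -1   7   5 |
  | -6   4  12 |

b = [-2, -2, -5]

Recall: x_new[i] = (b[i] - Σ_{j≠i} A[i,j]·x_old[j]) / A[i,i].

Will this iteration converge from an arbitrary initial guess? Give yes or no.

Split A = D + L + U, D = diag(7, 7, 12).
T_J = -D⁻¹(L+U): T[2,0] = -(-6)/(12) = +0.5000; T[2,2] = 0.
  T[0,:] = [+0.0000 +0.2857 +0.5714]
  T[1,:] = [+0.1429 +0.0000 -0.7143]
  T[2,:] = [+0.5000 -0.3333 +0.0000]
moduli |λ_i(T)| = 0.8469, 0.5868, 0.2601.
spectral radius ρ = 0.8469; 0.8469 < 1, so it converges for any x₀.

yes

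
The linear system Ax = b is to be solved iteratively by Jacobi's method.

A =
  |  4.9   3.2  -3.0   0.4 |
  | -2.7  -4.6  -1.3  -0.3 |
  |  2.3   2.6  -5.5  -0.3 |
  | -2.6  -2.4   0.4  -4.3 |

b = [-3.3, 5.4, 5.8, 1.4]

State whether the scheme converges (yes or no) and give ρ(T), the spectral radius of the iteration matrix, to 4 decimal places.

yes, ρ = 0.8677

Split A = D + L + U, D = diag(4.9, -4.6, -5.5, -4.3).
Jacobi T = -D⁻¹(L+U): T[2,0] = -(2.3)/(-5.5) = +0.4182; T[2,2] = 0.
  T[0,:] = [+0.0000, -0.6531, +0.6122, -0.0816]
  T[1,:] = [-0.5870, +0.0000, -0.2826, -0.0652]
  T[2,:] = [+0.4182, +0.4727, +0.0000, -0.0545]
  T[3,:] = [-0.6047, -0.5581, +0.0930, +0.0000]
|roots of det(T-λI)|: 0.8677, 0.6061, 0.2267, 0.0349.
ρ = 0.8677; 0.8677 < 1, so it converges for any x₀.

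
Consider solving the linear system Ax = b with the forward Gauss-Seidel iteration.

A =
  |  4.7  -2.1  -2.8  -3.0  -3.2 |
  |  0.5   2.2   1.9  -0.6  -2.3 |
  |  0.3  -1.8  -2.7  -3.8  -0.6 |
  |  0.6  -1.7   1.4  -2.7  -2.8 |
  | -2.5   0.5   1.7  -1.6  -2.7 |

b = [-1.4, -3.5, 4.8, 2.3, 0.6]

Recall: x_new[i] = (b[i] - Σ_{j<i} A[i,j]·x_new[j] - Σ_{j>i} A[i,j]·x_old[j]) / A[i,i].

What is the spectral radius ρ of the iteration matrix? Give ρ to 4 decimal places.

1.6073

Diagonal D = diag(4.7, 2.2, -2.7, -2.7, -2.7); L, U strict lower/upper.
GS T = -(D+L)⁻¹U: row 0 first, T[0,3] = -(-3)/(4.7) = +0.6383; later rows by forward substitution.
  T[0,:] = [+0.0000 +0.4468 +0.5957 +0.6383 +0.6809]
  T[1,:] = [+0.0000 -0.1015 -0.9990 +0.1277 +0.8907]
  T[2,:] = [+0.0000 +0.1173 +0.7322 -1.4216 -0.7404]
  T[3,:] = [+0.0000 +0.2241 +1.1411 -0.6757 -1.8305]
  T[4,:] = [+0.0000 -0.4914 -0.9518 -1.0621 +0.1531]
|eigenvalues of T|: 1.6073, 1.1862, 1.1862, 0.2306, 0.0000.
ρ = 1.6073; 1.6073 > 1, so it fails to converge.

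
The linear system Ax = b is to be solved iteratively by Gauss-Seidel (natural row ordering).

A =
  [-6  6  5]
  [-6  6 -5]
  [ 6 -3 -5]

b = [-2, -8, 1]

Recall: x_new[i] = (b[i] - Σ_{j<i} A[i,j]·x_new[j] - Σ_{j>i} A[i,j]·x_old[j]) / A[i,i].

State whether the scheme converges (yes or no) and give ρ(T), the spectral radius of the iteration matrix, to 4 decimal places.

A = D + L + U where D = diag(-6, 6, -5).
T_GS = -(D+L)⁻¹U: row 0 first, T[0,1] = -(6)/(-6) = +1.0000; later rows by forward substitution.
  T[0,:] = [+0.0000, +1.0000, +0.8333]
  T[1,:] = [+0.0000, +1.0000, +1.6667]
  T[2,:] = [+0.0000, +0.6000, -0.0000]
|roots of det(T-λI)|: 1.6180, 0.6180, 0.0000.
spectral radius ρ = 1.6180; 1.6180 > 1, so it fails to converge.

no, ρ = 1.6180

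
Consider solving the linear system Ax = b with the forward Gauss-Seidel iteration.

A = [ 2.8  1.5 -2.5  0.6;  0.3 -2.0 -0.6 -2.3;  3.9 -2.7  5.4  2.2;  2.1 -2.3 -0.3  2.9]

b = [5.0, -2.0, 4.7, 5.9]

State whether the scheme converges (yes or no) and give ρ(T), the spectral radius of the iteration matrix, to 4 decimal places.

no, ρ = 1.2135

Let D = diag(2.8, -2, 5.4, 2.9); L, U the strict triangles.
GS T = -(D+L)⁻¹U: row 0 first, T[0,3] = -(0.6)/(2.8) = -0.2143; later rows by forward substitution.
  T[0,:] = [+0.0000, -0.5357, +0.8929, -0.2143]
  T[1,:] = [+0.0000, -0.0804, -0.1661, -1.1821]
  T[2,:] = [+0.0000, +0.3467, -0.7279, -0.8437]
  T[3,:] = [+0.0000, +0.3601, -0.8536, -0.8697]
moduli |λ_i(T)| = 1.2135, 0.5371, 0.0727, 0.0000.
ρ(T) = max|λ| = 1.2135; 1.2135 > 1: divergent.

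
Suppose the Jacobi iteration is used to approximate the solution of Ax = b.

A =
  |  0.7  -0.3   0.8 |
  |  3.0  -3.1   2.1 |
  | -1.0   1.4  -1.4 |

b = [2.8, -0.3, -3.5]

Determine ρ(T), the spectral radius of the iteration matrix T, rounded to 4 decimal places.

A = D + L + U where D = diag(0.7, -3.1, -1.4).
T_J = -D⁻¹(L+U): T[0,2] = -(0.8)/(0.7) = -1.1429; T[0,0] = 0.
  T[0,:] = [+0.0000 +0.4286 -1.1429]
  T[1,:] = [+0.9677 +0.0000 +0.6774]
  T[2,:] = [-0.7143 +1.0000 +0.0000]
|eigenvalues of T|: 1.6452, 0.8935, 0.8935.
spectral radius ρ = 1.6452; 1.6452 > 1 ⇒ diverges.

1.6452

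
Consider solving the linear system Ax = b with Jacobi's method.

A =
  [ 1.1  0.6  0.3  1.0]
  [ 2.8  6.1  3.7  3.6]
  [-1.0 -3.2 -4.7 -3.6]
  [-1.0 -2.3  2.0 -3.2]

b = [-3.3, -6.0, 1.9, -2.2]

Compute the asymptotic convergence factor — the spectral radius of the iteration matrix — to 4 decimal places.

1.2049

Diagonal D = diag(1.1, 6.1, -4.7, -3.2); L, U strict lower/upper.
Jacobi T = -D⁻¹(L+U): T[0,1] = -(0.6)/(1.1) = -0.5455; T[0,0] = 0.
  T[0,:] = [+0.0000, -0.5455, -0.2727, -0.9091]
  T[1,:] = [-0.4590, +0.0000, -0.6066, -0.5902]
  T[2,:] = [-0.2128, -0.6809, +0.0000, -0.7660]
  T[3,:] = [-0.3125, -0.7188, +0.6250, +0.0000]
|eigenvalues of T|: 1.2049, 0.6700, 0.6700, 0.0448.
ρ = 1.2049; 1.2049 > 1 ⇒ diverges.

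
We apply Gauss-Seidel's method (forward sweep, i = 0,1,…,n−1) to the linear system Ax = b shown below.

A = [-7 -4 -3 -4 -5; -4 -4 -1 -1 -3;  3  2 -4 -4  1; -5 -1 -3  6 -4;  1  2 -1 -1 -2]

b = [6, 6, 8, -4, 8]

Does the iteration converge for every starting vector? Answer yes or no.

Write A = D+L+U with D = diag(-7, -4, -4, 6, -2).
Gauss-Seidel: T = -(D+L)⁻¹U, row 0 first, T[0,4] = -(-5)/(-7) = -0.7143; later rows by forward substitution.
  T[0,:] = [+0.0000 -0.5714 -0.4286 -0.5714 -0.7143]
  T[1,:] = [+0.0000 +0.5714 +0.1786 +0.3214 -0.0357]
  T[2,:] = [+0.0000 -0.1429 -0.2321 -1.2679 -0.3036]
  T[3,:] = [+0.0000 -0.4524 -0.4435 -1.0565 -0.0863]
  T[4,:] = [+0.0000 +0.5833 +0.3021 +1.1979 -0.1979]
moduli |λ_i(T)| = 1.1954, 0.5000, 0.4128, 0.1930, 0.0000.
spectral radius ρ = 1.1954; 1.1954 > 1 ⇒ diverges.

no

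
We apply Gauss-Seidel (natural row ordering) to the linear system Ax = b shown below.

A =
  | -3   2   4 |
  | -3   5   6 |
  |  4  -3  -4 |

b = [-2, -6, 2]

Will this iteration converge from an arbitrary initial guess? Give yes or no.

Let D = diag(-3, 5, -4); L, U the strict triangles.
Gauss-Seidel: T = -(D+L)⁻¹U, row 0 first, T[0,2] = -(4)/(-3) = +1.3333; later rows by forward substitution.
  T[0,:] = [+0.0000 +0.6667 +1.3333]
  T[1,:] = [+0.0000 +0.4000 -0.4000]
  T[2,:] = [+0.0000 +0.3667 +1.6333]
|λ(T)| sorted: 1.5000, 0.5333, 0.0000.
spectral radius ρ = 1.5000; 1.5000 > 1, so it fails to converge.

no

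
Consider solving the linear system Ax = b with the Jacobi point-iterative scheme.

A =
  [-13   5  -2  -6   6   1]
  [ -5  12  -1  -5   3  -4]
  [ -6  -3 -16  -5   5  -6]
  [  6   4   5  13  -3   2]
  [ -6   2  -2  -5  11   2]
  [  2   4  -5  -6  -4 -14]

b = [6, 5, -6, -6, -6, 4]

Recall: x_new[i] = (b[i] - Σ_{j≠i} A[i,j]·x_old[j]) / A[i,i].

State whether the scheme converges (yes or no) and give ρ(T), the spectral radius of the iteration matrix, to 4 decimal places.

A = D + L + U where D = diag(-13, 12, -16, 13, 11, -14).
T_J = -D⁻¹(L+U): T[2,0] = -(-6)/(-16) = -0.3750; T[2,2] = 0.
  T[0,:] = [+0.0000  +0.3846  -0.1538  -0.4615  +0.4615  +0.0769]
  T[1,:] = [+0.4167  +0.0000  +0.0833  +0.4167  -0.2500  +0.3333]
  T[2,:] = [-0.3750  -0.1875  +0.0000  -0.3125  +0.3125  -0.3750]
  T[3,:] = [-0.4615  -0.3077  -0.3846  +0.0000  +0.2308  -0.1538]
  T[4,:] = [+0.5455  -0.1818  +0.1818  +0.4545  +0.0000  -0.1818]
  T[5,:] = [+0.1429  +0.2857  -0.3571  -0.4286  -0.2857  +0.0000]
moduli |λ_i(T)| = 1.1500, 0.7996, 0.5004, 0.3325, 0.3249, 0.1425.
ρ(T) = max|λ| = 1.1500; 1.1500 > 1: divergent.

no, ρ = 1.1500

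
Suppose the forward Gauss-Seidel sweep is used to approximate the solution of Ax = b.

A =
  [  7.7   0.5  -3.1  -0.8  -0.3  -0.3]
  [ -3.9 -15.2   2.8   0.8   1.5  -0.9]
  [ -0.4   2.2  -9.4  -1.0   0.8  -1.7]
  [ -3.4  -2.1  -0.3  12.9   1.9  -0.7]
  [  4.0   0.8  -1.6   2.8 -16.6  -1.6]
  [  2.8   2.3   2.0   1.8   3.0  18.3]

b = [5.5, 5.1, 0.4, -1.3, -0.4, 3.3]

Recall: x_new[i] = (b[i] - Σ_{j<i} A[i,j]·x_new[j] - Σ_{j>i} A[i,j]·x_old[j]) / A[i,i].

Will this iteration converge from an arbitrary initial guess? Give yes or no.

Split A = D + L + U, D = diag(7.7, -15.2, -9.4, 12.9, -16.6, 18.3).
T_GS = -(D+L)⁻¹U: row 0 first, T[0,3] = -(-0.8)/(7.7) = +0.1039; later rows by forward substitution.
  T[0,:] = [+0.0000, -0.0649, +0.4026, +0.1039, +0.0390, +0.0390]
  T[1,:] = [+0.0000, +0.0167, +0.0809, +0.0260, +0.0887, -0.0692]
  T[2,:] = [+0.0000, +0.0067, +0.0018, -0.1047, +0.1042, -0.1987]
  T[3,:] = [+0.0000, -0.0142, +0.1193, +0.0292, -0.1202, +0.0486]
  T[4,:] = [+0.0000, -0.0179, +0.1209, +0.0413, -0.0166, -0.0630]
  T[5,:] = [+0.0000, +0.0114, -0.1035, -0.0174, -0.0139, +0.0300]
moduli |λ_i(T)| = 0.1978, 0.1169, 0.1169, 0.0391, 0.0262, 0.0000.
ρ(T) = max|λ| = 0.1978; 0.1978 < 1, so it converges for any x₀.

yes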